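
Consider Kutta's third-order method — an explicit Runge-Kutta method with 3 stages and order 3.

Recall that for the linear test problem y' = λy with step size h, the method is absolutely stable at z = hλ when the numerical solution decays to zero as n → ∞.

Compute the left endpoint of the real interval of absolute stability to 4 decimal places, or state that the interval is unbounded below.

z* = -2.5127.

Test eqn y'=λy, z=hλ:
  order 3, 3-stage ⇒ R(z)=1+z+z^2/2+z^3/6
  (e.g. R(-0.36)=0.69702, |R|=0.69702)

Solve |R(x)|<1 on ℝ⁻.
x=-0.36: |R|=0.6970
|R(-1.77)|=0.1278 |R(-0.61)|=0.5382 |R(-0.57)|=0.5616
Bisect:
  x_lo=-3.1163 |R|=2.3046  x_hi=-0.1311 |R|=0.8772
  mid=-1.62368 |R|=0.01894 →hi
  mid=-2.37000 |R|=0.78022 →hi
  mid=-2.74316 |R|=1.42104 →lo
  mid=-2.55658 |R|=1.07354 →lo
  mid=-2.46329 |R|=0.92051 →hi
  mid=-2.50993 |R|=0.99538 →hi
  mid=-2.53326 |R|=1.03404 →lo
  mid=-2.52159 |R|=1.01461 →lo
  mid=-2.51576 |R|=1.00497 →lo
  ...
  [-2.51285,-2.51267] ⇒ x*=-2.5127
Interval (-2.5127, 0).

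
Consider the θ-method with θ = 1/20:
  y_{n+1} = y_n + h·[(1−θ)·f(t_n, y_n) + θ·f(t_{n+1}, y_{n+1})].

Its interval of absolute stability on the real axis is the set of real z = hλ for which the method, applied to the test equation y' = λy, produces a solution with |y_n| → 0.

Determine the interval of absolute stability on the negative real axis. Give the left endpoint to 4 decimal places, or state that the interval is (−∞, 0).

On y'=λy, z=hλ:
  y_{n+1} = y_n + z·[19/20·y_n + 1/20·y_{n+1}] ⇒ (1 − 1/20z)y_{n+1} = (1 + 19/20z)y_n
  R(z) = (1 + 19/20z)/(1 − 1/20z).

Solve |R(x)|<1 on ℝ⁻.
x=-1.33: |R|=0.2471
R=−1: 1+19/20x = −1+1/20x ⇒ -9/10x=2 ⇒ x=2/(-9/10)=-2.2222
Confirm numerically:
  x=-1.167: |R|=0.10266 <1
  x=-1.143: |R|=0.08121 <1
  x=-1.136: |R|=0.07494 <1
  x=-2.769: |R|=1.43225 >1
  x=-2.597: |R|=1.29854 >1
  x=-2.373: |R|=1.12131 >1
Stable set (-2.2222, 0).

z∈(-2.2222,0).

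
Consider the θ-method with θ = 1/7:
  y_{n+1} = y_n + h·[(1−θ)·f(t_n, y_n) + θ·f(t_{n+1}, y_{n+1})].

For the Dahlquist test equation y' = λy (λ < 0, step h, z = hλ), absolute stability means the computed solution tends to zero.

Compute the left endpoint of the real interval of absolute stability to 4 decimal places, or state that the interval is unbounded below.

Set f=λy, z=hλ:
  y_{n+1} = y_n + z·[6/7·y_n + 1/7·y_{n+1}] ⇒ (1 − 1/7z)y_{n+1} = (1 + 6/7z)y_n
  Hence R(z) = (1 + 6/7z)/(1 − 1/7z).

Boundary: |R(x)|=1, x<0.
x=-0.49: |R|=0.5421
R=−1: 1+6/7x = −1+1/7x ⇒ -5/7x=2 ⇒ x=2/(-5/7)=-2.8000
Confirm numerically:
  x=-2.265: |R|=0.71128 <1
  x=-2.082: |R|=0.60471 <1
  x=-1.936: |R|=0.51656 <1
  x=-1.561: |R|=0.27637 <1
  x=-2.992: |R|=1.09608 >1
  x=-2.907: |R|=1.05400 >1
So |R|<1 on (-2.8000, 0).

z* = -2.8000.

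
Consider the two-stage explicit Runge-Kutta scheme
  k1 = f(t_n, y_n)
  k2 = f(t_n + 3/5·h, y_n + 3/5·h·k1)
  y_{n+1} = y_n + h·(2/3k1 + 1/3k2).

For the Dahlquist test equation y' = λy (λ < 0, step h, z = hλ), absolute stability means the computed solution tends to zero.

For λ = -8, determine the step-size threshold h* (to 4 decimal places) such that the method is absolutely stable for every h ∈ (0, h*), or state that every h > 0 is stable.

(-5.0000,0); λ=-8 ⇒ h* = (5)/8 = 0.6250.

Test eqn y'=λy, z=hλ:
  k1=λy_n ⇒ h·k1=z·y_n;  k2=λ(1+3/5z)y_n ⇒ h·k2=z(1+3/5z)y_n
  y_{n+1}/y_n = 1 + 2/3z + 1/3z(1+3/5z) = 1 + z + 1/5z²
  R(z) = 1 + z + 1/5z².

Boundary: |R(x)|=1, x<0.
x=-1.79: |R|=0.1492
R=1: x+1/5x²=0 ⇒ x=−5=-5.0000; min R=1−1/(4·1/5)=-0.2500>−1
Confirm numerically:
  x=-4.219: |R|=0.34099 <1
  x=-3.751: |R|=0.06300 <1
  x=-3.140: |R|=0.16808 <1
  x=-3.109: |R|=0.17582 <1
  x=-5.572: |R|=1.63744 >1
  x=-5.388: |R|=1.41811 >1
  x=-5.155: |R|=1.15981 >1
Interval (-5.0000, 0).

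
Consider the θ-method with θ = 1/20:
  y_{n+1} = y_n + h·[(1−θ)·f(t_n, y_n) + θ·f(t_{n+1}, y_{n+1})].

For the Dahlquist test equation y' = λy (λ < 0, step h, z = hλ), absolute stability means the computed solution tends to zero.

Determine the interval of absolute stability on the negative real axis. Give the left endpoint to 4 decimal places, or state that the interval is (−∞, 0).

Set f=λy, z=hλ:
  y_{n+1} = y_n + z·[19/20·y_n + 1/20·y_{n+1}] ⇒ (1 − 1/20z)y_{n+1} = (1 + 19/20z)y_n
  so R(z) = (1 + 19/20z)/(1 − 1/20z).

Boundary: |R(x)|=1, x<0.
x=-1.18: |R|=0.1143
R=−1: 1+19/20x = −1+1/20x ⇒ -9/10x=2 ⇒ x=2/(-9/10)=-2.2222
Confirm numerically:
  x=-2.086: |R|=0.88898 <1
  x=-1.360: |R|=0.27341 <1
  x=-1.110: |R|=0.05163 <1
  x=-0.911: |R|=0.12869 <1
  x=-2.817: |R|=1.46921 >1
  x=-2.497: |R|=1.21985 >1
So |R|<1 on (-2.2222, 0).

z∈(-2.2222,0).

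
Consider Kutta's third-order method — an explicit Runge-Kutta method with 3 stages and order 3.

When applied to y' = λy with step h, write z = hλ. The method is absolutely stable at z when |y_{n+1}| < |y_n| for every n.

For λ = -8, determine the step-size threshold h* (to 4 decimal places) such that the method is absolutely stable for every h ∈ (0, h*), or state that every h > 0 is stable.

On y'=λy, z=hλ:
  order 3, 3-stage ⇒ R(z)=1+z+z^2/2+z^3/6
  (e.g. R(-1.67)=-0.05179, |R|=0.05179)

Find x<0 with |R(x)|<1.
x=-1.67: |R|=0.0518
|R(-2.33)|=0.7238 |R(-1.13)|=0.2680 |R(-0.72)|=0.4770
Bisect:
  x_lo=-3.2508 |R|=2.6926  x_hi=-0.1099 |R|=0.8959
  mid=-1.68036 |R|=0.05933 →hi
  mid=-2.46559 |R|=0.92413 →hi
  mid=-2.85821 |R|=1.66515 →lo
  mid=-2.66190 |R|=1.26262 →lo
  mid=-2.56374 |R|=1.08584 →lo
  mid=-2.51467 |R|=1.00316 →lo
  mid=-2.49013 |R|=0.96320 →hi
  mid=-2.50240 |R|=0.98307 →hi
  ...
  [-2.51275,-2.51256] ⇒ x*=-2.5127
So |R|<1 on (-2.5127, 0).

(-2.5127,0); λ=-8 ⇒ h* = 0.3141.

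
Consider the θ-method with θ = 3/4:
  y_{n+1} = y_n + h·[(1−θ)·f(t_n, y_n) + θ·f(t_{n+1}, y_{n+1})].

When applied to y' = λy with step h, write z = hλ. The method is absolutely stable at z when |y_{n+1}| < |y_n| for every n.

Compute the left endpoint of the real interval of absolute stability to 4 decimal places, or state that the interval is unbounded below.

With y'=λy (z=hλ):
  y_{n+1} = y_n + z·[1/4·y_n + 3/4·y_{n+1}] ⇒ (1 − 3/4z)y_{n+1} = (1 + 1/4z)y_n
  Hence R(z) = (1 + 1/4z)/(1 − 3/4z).

Find x<0 with |R(x)|<1.
x=-1.35: |R|=0.3292
x=-2: |R|=0.2000
x=-10: |R|=0.1765
x=-100: |R|=0.3158
θ=3/4≥1/2 ⇒ |1+1/4x|<|1−3/4x| ∀x<0 ⇒ stable on all of ℝ⁻.

(−∞, 0) — no finite endpoint.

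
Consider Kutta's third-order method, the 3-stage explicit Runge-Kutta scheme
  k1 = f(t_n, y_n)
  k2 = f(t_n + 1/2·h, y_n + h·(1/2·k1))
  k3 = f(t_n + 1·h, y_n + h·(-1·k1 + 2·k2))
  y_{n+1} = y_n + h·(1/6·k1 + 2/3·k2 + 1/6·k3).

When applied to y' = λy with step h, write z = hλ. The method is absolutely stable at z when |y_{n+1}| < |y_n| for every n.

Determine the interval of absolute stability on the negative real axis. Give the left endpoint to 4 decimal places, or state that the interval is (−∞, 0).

(-2.5127, 0).

With y'=λy (z=hλ):
  order 3, 3-stage ⇒ R(z)=1+z+z^2/2+z^3/6
  (e.g. R(-1.66)=-0.04458, |R|=0.04458)

Solve |R(x)|<1 on ℝ⁻.
x=-1.66: |R|=0.0446
|R(-1.78)|=0.1358 |R(-1.67)|=0.0518 |R(-0.74)|=0.4663
Bisect:
  x_lo=-2.9656 |R|=1.9151  x_hi=-0.2819 |R|=0.7541
  mid=-1.62372 |R|=0.01897 →hi
  mid=-2.29464 |R|=0.67565 →hi
  mid=-2.63011 |R|=1.20365 →lo
  mid=-2.46238 |R|=0.91908 →hi
  mid=-2.54624 |R|=1.05593 →lo
  mid=-2.50431 |R|=0.98618 →hi
  mid=-2.52527 |R|=1.02072 →lo
  ...
  [-2.51283,-2.51266] ⇒ x*=-2.5127
Stable set (-2.5127, 0).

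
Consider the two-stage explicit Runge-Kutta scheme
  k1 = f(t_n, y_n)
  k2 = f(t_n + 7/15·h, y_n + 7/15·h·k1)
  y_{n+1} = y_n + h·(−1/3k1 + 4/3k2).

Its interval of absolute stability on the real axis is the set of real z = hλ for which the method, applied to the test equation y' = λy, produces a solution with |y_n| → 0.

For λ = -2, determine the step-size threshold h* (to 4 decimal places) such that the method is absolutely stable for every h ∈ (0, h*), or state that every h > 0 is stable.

(-1.6071,0); λ=-2 ⇒ h* = (45/28)/2 = 0.8036.

With y'=λy (z=hλ):
  k1=λy_n ⇒ h·k1=z·y_n;  k2=λ(1+7/15z)y_n ⇒ h·k2=z(1+7/15z)y_n
  y_{n+1}/y_n = 1 − 1/3z + 4/3z(1+7/15z) = 1 + z + 28/45z²
  so R(z) = 1 + z + 28/45z².

Boundary: |R(x)|=1, x<0.
x=-0.53: |R|=0.6448
R=1: x+28/45x²=0 ⇒ x=−45/28=-1.6071; min R=1−1/(4·28/45)=0.5982>−1
Confirm numerically:
  x=-1.327: |R|=0.76869 <1
  x=-1.007: |R|=0.62396 <1
  x=-0.652: |R|=0.61251 <1
  x=-2.162: |R|=1.74642 >1
  x=-2.116: |R|=1.66997 >1
  x=-1.744: |R|=1.14851 >1
Interval (-1.6071, 0).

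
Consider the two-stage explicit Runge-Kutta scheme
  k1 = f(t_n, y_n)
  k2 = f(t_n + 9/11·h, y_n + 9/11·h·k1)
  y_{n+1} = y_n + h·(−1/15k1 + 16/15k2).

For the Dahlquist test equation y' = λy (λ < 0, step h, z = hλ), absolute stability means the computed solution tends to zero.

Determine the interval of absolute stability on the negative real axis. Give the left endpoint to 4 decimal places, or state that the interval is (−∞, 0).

z∈(-1.1458,0).

Set f=λy, z=hλ:
  k1=λy_n ⇒ h·k1=z·y_n;  k2=λ(1+9/11z)y_n ⇒ h·k2=z(1+9/11z)y_n
  y_{n+1}/y_n = 1 − 1/15z + 16/15z(1+9/11z) = 1 + z + 48/55z²
  R(z) = 1 + z + 48/55z².

Need |R(x)|<1, x<0.
x=-0.76: |R|=0.7441
R=1: x+48/55x²=0 ⇒ x=−55/48=-1.1458; min R=1−1/(4·48/55)=0.7135>−1
Confirm numerically:
  x=-1.051: |R|=0.91302 <1
  x=-0.839: |R|=0.77533 <1
  x=-0.485: |R|=0.72029 <1
  x=-1.466: |R|=1.40963 >1
  x=-1.380: |R|=1.28202 >1
  x=-1.363: |R|=1.25833 >1
Interval (-1.1458, 0).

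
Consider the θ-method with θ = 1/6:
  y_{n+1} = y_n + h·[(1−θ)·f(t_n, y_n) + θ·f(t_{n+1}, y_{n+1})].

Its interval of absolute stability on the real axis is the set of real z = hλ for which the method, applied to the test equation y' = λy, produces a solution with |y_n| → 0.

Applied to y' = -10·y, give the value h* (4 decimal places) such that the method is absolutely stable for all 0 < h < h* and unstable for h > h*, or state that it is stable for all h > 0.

Test eqn y'=λy, z=hλ:
  y_{n+1} = y_n + z·[5/6·y_n + 1/6·y_{n+1}] ⇒ (1 − 1/6z)y_{n+1} = (1 + 5/6z)y_n
  Hence R(z) = (1 + 5/6z)/(1 − 1/6z).

Find x<0 with |R(x)|<1.
x=-1.31: |R|=0.0752
R=−1: 1+5/6x = −1+1/6x ⇒ -2/3x=2 ⇒ x=2/(-2/3)=-3.0000
Confirm numerically:
  x=-2.874: |R|=0.94320 <1
  x=-2.512: |R|=0.77068 <1
  x=-2.143: |R|=0.57902 <1
  x=-1.743: |R|=0.35064 <1
  x=-3.475: |R|=1.20053 >1
  x=-3.050: |R|=1.02210 >1
Interval (-3.0000, 0).

(-3.0000,0); λ=-10 ⇒ h* = (3)/10 = 0.3000.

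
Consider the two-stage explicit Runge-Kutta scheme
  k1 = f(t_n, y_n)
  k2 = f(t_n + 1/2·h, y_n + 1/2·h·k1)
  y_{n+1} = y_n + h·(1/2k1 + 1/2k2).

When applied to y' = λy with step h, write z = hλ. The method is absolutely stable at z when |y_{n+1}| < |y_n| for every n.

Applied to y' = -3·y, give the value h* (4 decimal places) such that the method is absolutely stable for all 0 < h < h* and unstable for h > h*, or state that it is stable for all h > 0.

Set f=λy, z=hλ:
  k1=λy_n ⇒ h·k1=z·y_n;  k2=λ(1+1/2z)y_n ⇒ h·k2=z(1+1/2z)y_n
  y_{n+1}/y_n = 1 + 1/2z + 1/2z(1+1/2z) = 1 + z + 1/4z²
  R(z) = 1 + z + 1/4z².

Boundary: |R(x)|=1, x<0.
x=-0.32: |R|=0.7056
R=1: x+1/4x²=0 ⇒ x=−4=-4.0000; min R=1−1/(4·1/4)=0.0000>−1
Confirm numerically:
  x=-2.914: |R|=0.20885 <1
  x=-2.853: |R|=0.18190 <1
  x=-2.701: |R|=0.12285 <1
  x=-4.516: |R|=1.58256 >1
  x=-4.414: |R|=1.45685 >1
  x=-4.413: |R|=1.45564 >1
So |R|<1 on (-4.0000, 0).

(-4.0000,0); λ=-3 ⇒ h* = (4)/3 = 1.3333.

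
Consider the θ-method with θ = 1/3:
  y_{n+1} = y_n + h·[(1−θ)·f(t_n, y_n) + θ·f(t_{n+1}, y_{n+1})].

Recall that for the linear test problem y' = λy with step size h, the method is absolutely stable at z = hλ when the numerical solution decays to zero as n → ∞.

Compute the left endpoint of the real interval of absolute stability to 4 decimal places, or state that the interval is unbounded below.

z* = -6.0000.

Set f=λy, z=hλ:
  y_{n+1} = y_n + z·[2/3·y_n + 1/3·y_{n+1}] ⇒ (1 − 1/3z)y_{n+1} = (1 + 2/3z)y_n
  R(z) = (1 + 2/3z)/(1 − 1/3z).

Need |R(x)|<1, x<0.
x=-0.97: |R|=0.2670
R=−1: 1+2/3x = −1+1/3x ⇒ -1/3x=2 ⇒ x=2/(-1/3)=-6.0000
Confirm numerically:
  x=-3.590: |R|=0.63429 <1
  x=-3.450: |R|=0.60465 <1
  x=-3.294: |R|=0.57007 <1
  x=-6.557: |R|=1.05828 >1
  x=-6.450: |R|=1.04762 >1
  x=-6.411: |R|=1.04367 >1
Interval (-6.0000, 0).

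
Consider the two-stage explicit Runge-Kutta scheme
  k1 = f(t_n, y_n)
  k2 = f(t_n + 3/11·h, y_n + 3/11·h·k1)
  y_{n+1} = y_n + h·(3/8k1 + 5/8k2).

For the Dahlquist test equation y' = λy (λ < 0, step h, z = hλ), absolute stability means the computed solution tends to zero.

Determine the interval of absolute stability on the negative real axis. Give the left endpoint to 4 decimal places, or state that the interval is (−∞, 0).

(-5.8667, 0).

With y'=λy (z=hλ):
  k1=λy_n ⇒ h·k1=z·y_n;  k2=λ(1+3/11z)y_n ⇒ h·k2=z(1+3/11z)y_n
  y_{n+1}/y_n = 1 + 3/8z + 5/8z(1+3/11z) = 1 + z + 15/88z²
  ⇒ R(z) = 1 + z + 15/88z².

Boundary: |R(x)|=1, x<0.
x=-1.5: |R|=0.1165
R=1: x+15/88x²=0 ⇒ x=−88/15=-5.8667; min R=1−1/(4·15/88)=-0.4667>−1
Confirm numerically:
  x=-5.332: |R|=0.51406 <1
  x=-3.448: |R|=0.42152 <1
  x=-3.005: |R|=0.46579 <1
  x=-6.418: |R|=1.60315 >1
  x=-6.385: |R|=1.56413 >1
  x=-6.369: |R|=1.54535 >1
Stable set (-5.8667, 0).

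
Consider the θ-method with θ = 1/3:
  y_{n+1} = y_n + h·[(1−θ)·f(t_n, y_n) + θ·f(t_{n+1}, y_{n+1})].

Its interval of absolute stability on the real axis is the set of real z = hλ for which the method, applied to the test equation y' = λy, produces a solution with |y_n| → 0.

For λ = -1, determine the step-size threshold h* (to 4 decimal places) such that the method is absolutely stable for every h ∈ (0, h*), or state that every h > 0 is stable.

On y'=λy, z=hλ:
  y_{n+1} = y_n + z·[2/3·y_n + 1/3·y_{n+1}] ⇒ (1 − 1/3z)y_{n+1} = (1 + 2/3z)y_n
  so R(z) = (1 + 2/3z)/(1 − 1/3z).

Boundary: |R(x)|=1, x<0.
x=-0.9: |R|=0.3077
R=−1: 1+2/3x = −1+1/3x ⇒ -1/3x=2 ⇒ x=2/(-1/3)=-6.0000
Confirm numerically:
  x=-4.488: |R|=0.79808 <1
  x=-3.921: |R|=0.69961 <1
  x=-3.054: |R|=0.51338 <1
  x=-6.203: |R|=1.02206 >1
  x=-6.142: |R|=1.01553 >1
Interval (-6.0000, 0).

(-6.0000,0); λ=-1 ⇒ h* = (6)/1 = 6.0000.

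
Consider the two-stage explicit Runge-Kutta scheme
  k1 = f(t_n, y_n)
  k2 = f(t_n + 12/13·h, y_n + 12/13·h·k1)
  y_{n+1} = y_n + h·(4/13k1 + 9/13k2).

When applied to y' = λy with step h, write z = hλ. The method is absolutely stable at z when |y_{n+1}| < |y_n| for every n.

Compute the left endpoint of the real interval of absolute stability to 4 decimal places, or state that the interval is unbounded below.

On y'=λy, z=hλ:
  k1=λy_n ⇒ h·k1=z·y_n;  k2=λ(1+12/13z)y_n ⇒ h·k2=z(1+12/13z)y_n
  y_{n+1}/y_n = 1 + 4/13z + 9/13z(1+12/13z) = 1 + z + 108/169z²
  ⇒ R(z) = 1 + z + 108/169z².

Need |R(x)|<1, x<0.
x=-1.07: |R|=0.6617
R=1: x+108/169x²=0 ⇒ x=−169/108=-1.5648; min R=1−1/(4·108/169)=0.6088>−1
Confirm numerically:
  x=-1.288: |R|=0.77215 <1
  x=-1.270: |R|=0.76073 <1
  x=-1.208: |R|=0.72455 <1
  x=-1.049: |R|=0.65421 <1
  x=-1.911: |R|=1.42277 >1
  x=-1.788: |R|=1.25502 >1
  x=-1.620: |R|=1.05713 >1
So |R|<1 on (-1.5648, 0).

left endpoint -1.5648.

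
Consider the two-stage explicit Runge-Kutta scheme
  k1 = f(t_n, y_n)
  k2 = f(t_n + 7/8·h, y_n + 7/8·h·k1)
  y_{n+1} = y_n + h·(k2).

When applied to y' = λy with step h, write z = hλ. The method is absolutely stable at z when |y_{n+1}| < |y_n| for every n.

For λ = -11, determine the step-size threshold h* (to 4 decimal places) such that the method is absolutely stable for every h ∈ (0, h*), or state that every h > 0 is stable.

(-1.1429,0); λ=-11 ⇒ h* = (8/7)/11 = 0.1039.

On y'=λy, z=hλ:
  k1=λy_n ⇒ h·k1=z·y_n;  k2=λ(1+7/8z)y_n ⇒ h·k2=z(1+7/8z)y_n
  y_{n+1}/y_n = 1 + z(1+7/8z) = 1 + z + 7/8z²
  R(z) = 1 + z + 7/8z².

Solve |R(x)|<1 on ℝ⁻.
x=-0.68: |R|=0.7246
R=1: x+7/8x²=0 ⇒ x=−8/7=-1.1429; min R=1−1/(4·7/8)=0.7143>−1
Confirm numerically:
  x=-1.072: |R|=0.93354 <1
  x=-1.029: |R|=0.89749 <1
  x=-0.952: |R|=0.84102 <1
  x=-0.715: |R|=0.73232 <1
  x=-1.517: |R|=1.49663 >1
  x=-1.166: |R|=1.02361 >1
Interval (-1.1429, 0).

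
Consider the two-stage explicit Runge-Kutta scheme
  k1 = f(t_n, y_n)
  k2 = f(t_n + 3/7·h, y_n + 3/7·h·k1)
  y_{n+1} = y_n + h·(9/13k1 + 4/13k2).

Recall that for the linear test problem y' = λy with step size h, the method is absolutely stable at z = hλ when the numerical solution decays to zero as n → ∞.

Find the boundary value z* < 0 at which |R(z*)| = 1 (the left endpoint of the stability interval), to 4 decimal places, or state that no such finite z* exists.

On y'=λy, z=hλ:
  k1=λy_n ⇒ h·k1=z·y_n;  k2=λ(1+3/7z)y_n ⇒ h·k2=z(1+3/7z)y_n
  y_{n+1}/y_n = 1 + 9/13z + 4/13z(1+3/7z) = 1 + z + 12/91z²
  ⇒ R(z) = 1 + z + 12/91z².

Find x<0 with |R(x)|<1.
x=-1.67: |R|=0.3022
R=1: x+12/91x²=0 ⇒ x=−91/12=-7.5833; min R=1−1/(4·12/91)=-0.8958>−1
Confirm numerically:
  x=-6.379: |R|=0.01307 <1
  x=-5.583: |R|=0.47268 <1
  x=-3.991: |R|=0.89059 <1
  x=-3.259: |R|=0.85842 <1
  x=-7.905: |R|=1.33531 >1
  x=-7.621: |R|=1.03785 >1
Stable set (-7.5833, 0).

z* = -7.5833.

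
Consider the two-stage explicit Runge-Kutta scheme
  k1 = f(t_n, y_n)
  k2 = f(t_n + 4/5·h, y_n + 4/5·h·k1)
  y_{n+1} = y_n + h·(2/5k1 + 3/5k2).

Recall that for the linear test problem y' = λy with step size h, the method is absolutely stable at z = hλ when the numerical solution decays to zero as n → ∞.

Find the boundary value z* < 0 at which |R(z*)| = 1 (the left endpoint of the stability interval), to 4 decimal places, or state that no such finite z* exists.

z* = -2.0833.

With y'=λy (z=hλ):
  k1=λy_n ⇒ h·k1=z·y_n;  k2=λ(1+4/5z)y_n ⇒ h·k2=z(1+4/5z)y_n
  y_{n+1}/y_n = 1 + 2/5z + 3/5z(1+4/5z) = 1 + z + 12/25z²
  so R(z) = 1 + z + 12/25z².

Solve |R(x)|<1 on ℝ⁻.
x=-0.95: |R|=0.4832
R=1: x+12/25x²=0 ⇒ x=−25/12=-2.0833; min R=1−1/(4·12/25)=0.4792>−1
Confirm numerically:
  x=-2.011: |R|=0.93018 <1
  x=-1.625: |R|=0.64250 <1
  x=-1.083: |R|=0.47999 <1
  x=-2.381: |R|=1.34020 >1
  x=-2.332: |R|=1.27835 >1
  x=-2.260: |R|=1.19165 >1
Interval (-2.0833, 0).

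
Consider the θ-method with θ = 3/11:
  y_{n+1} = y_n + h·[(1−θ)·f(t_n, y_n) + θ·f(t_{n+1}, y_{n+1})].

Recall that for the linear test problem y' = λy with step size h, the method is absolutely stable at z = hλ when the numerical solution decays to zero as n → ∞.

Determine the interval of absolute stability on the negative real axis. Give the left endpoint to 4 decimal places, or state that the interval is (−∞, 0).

Test eqn y'=λy, z=hλ:
  y_{n+1} = y_n + z·[8/11·y_n + 3/11·y_{n+1}] ⇒ (1 − 3/11z)y_{n+1} = (1 + 8/11z)y_n
  so R(z) = (1 + 8/11z)/(1 − 3/11z).

Solve |R(x)|<1 on ℝ⁻.
x=-1.55: |R|=0.0895
R=−1: 1+8/11x = −1+3/11x ⇒ -5/11x=2 ⇒ x=2/(-5/11)=-4.4000
Confirm numerically:
  x=-3.491: |R|=0.78834 <1
  x=-3.337: |R|=0.74704 <1
  x=-1.944: |R|=0.27044 <1
  x=-4.761: |R|=1.07139 >1
  x=-4.759: |R|=1.07101 >1
  x=-4.432: |R|=1.00659 >1
So |R|<1 on (-4.4000, 0).

(-4.4000, 0).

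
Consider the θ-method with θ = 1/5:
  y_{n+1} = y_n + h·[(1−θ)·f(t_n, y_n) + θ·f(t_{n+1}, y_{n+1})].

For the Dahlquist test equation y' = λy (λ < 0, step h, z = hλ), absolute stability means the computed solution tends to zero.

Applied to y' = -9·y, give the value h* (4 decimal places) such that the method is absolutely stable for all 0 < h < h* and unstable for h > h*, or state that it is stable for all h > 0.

With y'=λy (z=hλ):
  y_{n+1} = y_n + z·[4/5·y_n + 1/5·y_{n+1}] ⇒ (1 − 1/5z)y_{n+1} = (1 + 4/5z)y_n
  R(z) = (1 + 4/5z)/(1 − 1/5z).

Boundary: |R(x)|=1, x<0.
x=-0.31: |R|=0.7081
R=−1: 1+4/5x = −1+1/5x ⇒ -3/5x=2 ⇒ x=2/(-3/5)=-3.3333
Confirm numerically:
  x=-2.621: |R|=0.71959 <1
  x=-2.311: |R|=0.58050 <1
  x=-1.672: |R|=0.25300 <1
  x=-1.655: |R|=0.24343 <1
  x=-3.655: |R|=1.11150 >1
  x=-3.645: |R|=1.10816 >1
  x=-3.595: |R|=1.09133 >1
So |R|<1 on (-3.3333, 0).

(-3.3333,0); λ=-9 ⇒ h* = (10/3)/9 = 0.3704.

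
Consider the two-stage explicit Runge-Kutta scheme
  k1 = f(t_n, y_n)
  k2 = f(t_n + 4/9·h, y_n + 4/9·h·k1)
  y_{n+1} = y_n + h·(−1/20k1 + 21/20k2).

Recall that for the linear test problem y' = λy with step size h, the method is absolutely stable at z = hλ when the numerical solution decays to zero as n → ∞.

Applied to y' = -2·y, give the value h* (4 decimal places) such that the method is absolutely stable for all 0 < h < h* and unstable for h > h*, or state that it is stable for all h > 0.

(-2.1429,0); λ=-2 ⇒ h* = (15/7)/2 = 1.0714.

Test eqn y'=λy, z=hλ:
  k1=λy_n ⇒ h·k1=z·y_n;  k2=λ(1+4/9z)y_n ⇒ h·k2=z(1+4/9z)y_n
  y_{n+1}/y_n = 1 − 1/20z + 21/20z(1+4/9z) = 1 + z + 7/15z²
  ⇒ R(z) = 1 + z + 7/15z².

Need |R(x)|<1, x<0.
x=-0.96: |R|=0.4701
R=1: x+7/15x²=0 ⇒ x=−15/7=-2.1429; min R=1−1/(4·7/15)=0.4643>−1
Confirm numerically:
  x=-1.577: |R|=0.58357 <1
  x=-1.111: |R|=0.46502 <1
  x=-0.914: |R|=0.47585 <1
  x=-0.860: |R|=0.48515 <1
  x=-2.726: |R|=1.74184 >1
  x=-2.536: |R|=1.46527 >1
  x=-2.194: |R|=1.05236 >1
So |R|<1 on (-2.1429, 0).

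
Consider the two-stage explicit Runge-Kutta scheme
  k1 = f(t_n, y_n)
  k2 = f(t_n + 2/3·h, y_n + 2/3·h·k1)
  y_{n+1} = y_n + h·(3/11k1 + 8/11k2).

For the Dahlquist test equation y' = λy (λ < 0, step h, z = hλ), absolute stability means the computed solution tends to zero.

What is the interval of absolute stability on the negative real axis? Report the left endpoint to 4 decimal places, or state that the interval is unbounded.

With y'=λy (z=hλ):
  k1=λy_n ⇒ h·k1=z·y_n;  k2=λ(1+2/3z)y_n ⇒ h·k2=z(1+2/3z)y_n
  y_{n+1}/y_n = 1 + 3/11z + 8/11z(1+2/3z) = 1 + z + 16/33z²
  Hence R(z) = 1 + z + 16/33z².

Boundary: |R(x)|=1, x<0.
x=-0.78: |R|=0.5150
R=1: x+16/33x²=0 ⇒ x=−33/16=-2.0625; min R=1−1/(4·16/33)=0.4844>−1
Confirm numerically:
  x=-1.968: |R|=0.90983 <1
  x=-1.666: |R|=0.67972 <1
  x=-0.877: |R|=0.49591 <1
  x=-0.865: |R|=0.49778 <1
  x=-2.545: |R|=1.59538 >1
  x=-2.220: |R|=1.16953 >1
  x=-2.139: |R|=1.07934 >1
So |R|<1 on (-2.0625, 0).

z∈(-2.0625,0).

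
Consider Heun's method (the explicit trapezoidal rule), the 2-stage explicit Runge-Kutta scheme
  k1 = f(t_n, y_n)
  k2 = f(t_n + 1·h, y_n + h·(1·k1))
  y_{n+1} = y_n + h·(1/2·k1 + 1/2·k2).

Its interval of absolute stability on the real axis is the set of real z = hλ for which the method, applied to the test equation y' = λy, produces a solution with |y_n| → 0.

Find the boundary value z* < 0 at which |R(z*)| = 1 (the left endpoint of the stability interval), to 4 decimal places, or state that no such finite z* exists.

Set f=λy, z=hλ:
  order 2, 2-stage ⇒ R(z)=1+z+z^2/2
  (e.g. R(-0.34)=0.71780, |R|=0.71780)

Solve |R(x)|<1 on ℝ⁻.
x=-0.34: |R|=0.7178
|R(-2.4)|=1.4800 |R(-2.11)|=1.1160 |R(-1.28)|=0.5392
Bisect:
  x_lo=-2.8173 |R|=2.1514  x_hi=-0.2742 |R|=0.7634
  mid=-1.54575 |R|=0.64892 →hi
  mid=-2.18155 |R|=1.19803 →lo
  mid=-1.86365 |R|=0.87295 →hi
  mid=-2.02260 |R|=1.02285 →lo
  mid=-1.94312 |R|=0.94474 →hi
  mid=-1.98286 |R|=0.98301 →hi
  mid=-2.00273 |R|=1.00273 →lo
  ...
  [-2.00009,-1.99994] ⇒ x*=-2.0000
So |R|<1 on (-2.0000, 0).

z* = -2.0000.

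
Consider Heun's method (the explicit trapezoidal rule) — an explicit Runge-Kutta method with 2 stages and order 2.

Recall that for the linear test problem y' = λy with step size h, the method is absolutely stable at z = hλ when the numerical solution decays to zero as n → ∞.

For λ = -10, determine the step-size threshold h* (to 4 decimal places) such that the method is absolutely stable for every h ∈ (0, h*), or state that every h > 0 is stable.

Set f=λy, z=hλ:
  order 2, 2-stage ⇒ R(z)=1+z+z^2/2
  (e.g. R(-1.24)=0.52880, |R|=0.52880)

Solve |R(x)|<1 on ℝ⁻.
x=-1.24: |R|=0.5288
|R(-1.98)|=0.9802 |R(-1.51)|=0.6300 |R(-0.92)|=0.5032
Bisect:
  x_lo=-2.8438 |R|=2.1998  x_hi=-0.2207 |R|=0.8037
  mid=-1.53225 |R|=0.64165 →hi
  mid=-2.18803 |R|=1.20571 →lo
  mid=-1.86014 |R|=0.86992 →hi
  mid=-2.02408 |R|=1.02437 →lo
  mid=-1.94211 |R|=0.94379 →hi
  mid=-1.98310 |R|=0.98324 →hi
  mid=-2.00359 |R|=1.00360 →lo
  mid=-1.99335 |R|=0.99337 →hi
  mid=-1.99847 |R|=0.99847 →hi
  mid=-2.00103 |R|=1.00103 →lo
  ...
  [-2.00007,-1.99991] ⇒ x*=-2.0000
Stable set (-2.0000, 0).

(-2.0000,0); λ=-10 ⇒ h* = 0.2000.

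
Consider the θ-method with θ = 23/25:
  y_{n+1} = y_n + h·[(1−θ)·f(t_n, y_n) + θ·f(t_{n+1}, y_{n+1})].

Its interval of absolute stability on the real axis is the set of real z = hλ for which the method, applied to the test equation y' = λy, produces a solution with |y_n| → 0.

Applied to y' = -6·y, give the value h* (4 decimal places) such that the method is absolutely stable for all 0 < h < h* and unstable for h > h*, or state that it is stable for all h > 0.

unbounded; (−∞, 0). Any h>0 works for λ=-6.

On y'=λy, z=hλ:
  y_{n+1} = y_n + z·[2/25·y_n + 23/25·y_{n+1}] ⇒ (1 − 23/25z)y_{n+1} = (1 + 2/25z)y_n
  so R(z) = (1 + 2/25z)/(1 − 23/25z).

Need |R(x)|<1, x<0.
x=-0.92: |R|=0.5017
x=-2: |R|=0.2958
x=-10: |R|=0.0196
x=-100: |R|=0.0753
θ=23/25≥1/2 ⇒ |1+2/25x|<|1−23/25x| ∀x<0 ⇒ stable on all of ℝ⁻.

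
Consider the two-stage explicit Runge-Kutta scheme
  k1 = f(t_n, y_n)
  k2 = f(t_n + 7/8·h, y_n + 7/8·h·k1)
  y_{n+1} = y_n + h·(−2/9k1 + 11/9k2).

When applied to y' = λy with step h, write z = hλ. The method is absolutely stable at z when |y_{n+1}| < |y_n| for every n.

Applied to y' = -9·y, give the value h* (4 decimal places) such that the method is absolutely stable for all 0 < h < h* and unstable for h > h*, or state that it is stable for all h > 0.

(-0.9351,0); λ=-9 ⇒ h* = (72/77)/9 = 0.1039.

On y'=λy, z=hλ:
  k1=λy_n ⇒ h·k1=z·y_n;  k2=λ(1+7/8z)y_n ⇒ h·k2=z(1+7/8z)y_n
  y_{n+1}/y_n = 1 − 2/9z + 11/9z(1+7/8z) = 1 + z + 77/72z²
  ⇒ R(z) = 1 + z + 77/72z².

Need |R(x)|<1, x<0.
x=-1.68: |R|=2.3384
R=1: x+77/72x²=0 ⇒ x=−72/77=-0.9351; min R=1−1/(4·77/72)=0.7662>−1
Confirm numerically:
  x=-0.865: |R|=0.93519 <1
  x=-0.749: |R|=0.85096 <1
  x=-0.630: |R|=0.79446 <1
  x=-0.409: |R|=0.76990 <1
  x=-1.180: |R|=1.30909 >1
  x=-1.143: |R|=1.25417 >1
  x=-1.054: |R|=1.13406 >1
So |R|<1 on (-0.9351, 0).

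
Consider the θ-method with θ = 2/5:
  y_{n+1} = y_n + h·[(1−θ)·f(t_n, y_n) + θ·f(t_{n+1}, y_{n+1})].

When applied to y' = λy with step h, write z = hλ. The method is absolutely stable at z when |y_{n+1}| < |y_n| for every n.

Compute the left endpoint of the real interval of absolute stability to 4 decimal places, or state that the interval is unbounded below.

left endpoint -10.0000.

Test eqn y'=λy, z=hλ:
  y_{n+1} = y_n + z·[3/5·y_n + 2/5·y_{n+1}] ⇒ (1 − 2/5z)y_{n+1} = (1 + 3/5z)y_n
  ⇒ R(z) = (1 + 3/5z)/(1 − 2/5z).

Find x<0 with |R(x)|<1.
x=-1.52: |R|=0.0547
R=−1: 1+3/5x = −1+2/5x ⇒ -1/5x=2 ⇒ x=2/(-1/5)=-10.0000
Confirm numerically:
  x=-9.823: |R|=0.99282 <1
  x=-9.391: |R|=0.97439 <1
  x=-9.009: |R|=0.95695 <1
  x=-7.962: |R|=0.90260 <1
  x=-10.518: |R|=1.01990 >1
  x=-10.446: |R|=1.01723 >1
  x=-10.334: |R|=1.01301 >1
Stable set (-10.0000, 0).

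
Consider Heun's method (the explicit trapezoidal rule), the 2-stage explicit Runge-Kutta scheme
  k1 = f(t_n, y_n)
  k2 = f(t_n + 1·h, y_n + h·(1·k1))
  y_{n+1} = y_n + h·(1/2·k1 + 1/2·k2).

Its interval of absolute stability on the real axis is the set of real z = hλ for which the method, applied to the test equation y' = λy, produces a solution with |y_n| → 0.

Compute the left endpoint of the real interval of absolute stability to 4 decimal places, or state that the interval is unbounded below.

Test eqn y'=λy, z=hλ:
  order 2, 2-stage ⇒ R(z)=1+z+z^2/2
  (e.g. R(-1.31)=0.54805, |R|=0.54805)

Need |R(x)|<1, x<0.
x=-1.31: |R|=0.5481
|R(-2.34)|=1.3978 |R(-1.81)|=0.8281 |R(-1.08)|=0.5032
Bisect:
  x_lo=-2.4564 |R|=1.5606  x_hi=-0.2216 |R|=0.8030
  mid=-1.33900 |R|=0.55746 →hi
  mid=-1.89772 |R|=0.90295 →hi
  mid=-2.17708 |R|=1.19276 →lo
  mid=-2.03740 |R|=1.03810 →lo
  mid=-1.96756 |R|=0.96808 →hi
  mid=-2.00248 |R|=1.00248 →lo
  mid=-1.98502 |R|=0.98513 →hi
  ...
  [-2.00002,-1.99989] ⇒ x*=-2.0000
So |R|<1 on (-2.0000, 0).

z* = -2.0000.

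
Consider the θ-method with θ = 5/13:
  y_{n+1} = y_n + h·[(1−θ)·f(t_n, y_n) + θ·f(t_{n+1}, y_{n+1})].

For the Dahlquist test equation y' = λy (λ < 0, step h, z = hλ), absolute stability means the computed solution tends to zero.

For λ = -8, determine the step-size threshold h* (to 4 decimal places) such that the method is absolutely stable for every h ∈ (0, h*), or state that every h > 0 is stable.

(-8.6667,0); λ=-8 ⇒ h* = (26/3)/8 = 1.0833.

With y'=λy (z=hλ):
  y_{n+1} = y_n + z·[8/13·y_n + 5/13·y_{n+1}] ⇒ (1 − 5/13z)y_{n+1} = (1 + 8/13z)y_n
  ⇒ R(z) = (1 + 8/13z)/(1 − 5/13z).

Find x<0 with |R(x)|<1.
x=-1.52: |R|=0.0408
R=−1: 1+8/13x = −1+5/13x ⇒ -3/13x=2 ⇒ x=2/(-3/13)=-8.6667
Confirm numerically:
  x=-8.199: |R|=0.97402 <1
  x=-6.873: |R|=0.88639 <1
  x=-6.675: |R|=0.87116 <1
  x=-4.565: |R|=0.65652 <1
  x=-9.149: |R|=1.02463 >1
  x=-9.025: |R|=1.01849 >1
  x=-8.910: |R|=1.01268 >1
Interval (-8.6667, 0).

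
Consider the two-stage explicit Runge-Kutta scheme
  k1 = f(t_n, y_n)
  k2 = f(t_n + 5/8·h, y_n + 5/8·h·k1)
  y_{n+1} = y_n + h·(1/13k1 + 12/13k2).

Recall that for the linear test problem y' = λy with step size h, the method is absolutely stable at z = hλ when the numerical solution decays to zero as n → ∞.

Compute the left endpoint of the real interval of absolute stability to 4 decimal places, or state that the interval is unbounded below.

On y'=λy, z=hλ:
  k1=λy_n ⇒ h·k1=z·y_n;  k2=λ(1+5/8z)y_n ⇒ h·k2=z(1+5/8z)y_n
  y_{n+1}/y_n = 1 + 1/13z + 12/13z(1+5/8z) = 1 + z + 15/26z²
  Hence R(z) = 1 + z + 15/26z².

Solve |R(x)|<1 on ℝ⁻.
x=-1.61: |R|=0.8854
R=1: x+15/26x²=0 ⇒ x=−26/15=-1.7333; min R=1−1/(4·15/26)=0.5667>−1
Confirm numerically:
  x=-1.242: |R|=0.64794 <1
  x=-1.224: |R|=0.64033 <1
  x=-0.927: |R|=0.56877 <1
  x=-2.254: |R|=1.67707 >1
  x=-2.058: |R|=1.38548 >1
  x=-2.029: |R|=1.34610 >1
Interval (-1.7333, 0).

left endpoint -1.7333.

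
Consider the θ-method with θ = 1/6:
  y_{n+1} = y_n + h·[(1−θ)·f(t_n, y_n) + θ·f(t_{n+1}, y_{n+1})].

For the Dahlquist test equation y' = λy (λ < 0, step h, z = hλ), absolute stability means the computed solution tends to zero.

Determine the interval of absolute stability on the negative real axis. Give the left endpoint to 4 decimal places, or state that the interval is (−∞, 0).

With y'=λy (z=hλ):
  y_{n+1} = y_n + z·[5/6·y_n + 1/6·y_{n+1}] ⇒ (1 − 1/6z)y_{n+1} = (1 + 5/6z)y_n
  so R(z) = (1 + 5/6z)/(1 − 1/6z).

Find x<0 with |R(x)|<1.
x=-1.58: |R|=0.2507
R=−1: 1+5/6x = −1+1/6x ⇒ -2/3x=2 ⇒ x=2/(-2/3)=-3.0000
Confirm numerically:
  x=-2.285: |R|=0.65480 <1
  x=-1.747: |R|=0.35304 <1
  x=-1.538: |R|=0.22420 <1
  x=-3.320: |R|=1.13734 >1
  x=-3.265: |R|=1.11441 >1
Stable set (-3.0000, 0).

z∈(-3.0000,0).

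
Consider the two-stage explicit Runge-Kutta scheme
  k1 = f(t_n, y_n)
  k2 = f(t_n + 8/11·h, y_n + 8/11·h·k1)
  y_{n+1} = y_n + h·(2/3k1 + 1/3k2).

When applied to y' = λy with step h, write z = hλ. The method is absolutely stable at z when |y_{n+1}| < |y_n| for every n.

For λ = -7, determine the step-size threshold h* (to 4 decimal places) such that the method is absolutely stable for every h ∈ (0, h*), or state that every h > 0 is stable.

(-4.1250,0); λ=-7 ⇒ h* = (33/8)/7 = 0.5893.

Test eqn y'=λy, z=hλ:
  k1=λy_n ⇒ h·k1=z·y_n;  k2=λ(1+8/11z)y_n ⇒ h·k2=z(1+8/11z)y_n
  y_{n+1}/y_n = 1 + 2/3z + 1/3z(1+8/11z) = 1 + z + 8/33z²
  R(z) = 1 + z + 8/33z².

Need |R(x)|<1, x<0.
x=-1.41: |R|=0.0720
R=1: x+8/33x²=0 ⇒ x=−33/8=-4.1250; min R=1−1/(4·8/33)=-0.0312>−1
Confirm numerically:
  x=-3.161: |R|=0.26128 <1
  x=-2.188: |R|=0.02743 <1
  x=-1.658: |R|=0.00842 <1
  x=-4.601: |R|=1.53093 >1
  x=-4.459: |R|=1.36104 >1
Stable set (-4.1250, 0).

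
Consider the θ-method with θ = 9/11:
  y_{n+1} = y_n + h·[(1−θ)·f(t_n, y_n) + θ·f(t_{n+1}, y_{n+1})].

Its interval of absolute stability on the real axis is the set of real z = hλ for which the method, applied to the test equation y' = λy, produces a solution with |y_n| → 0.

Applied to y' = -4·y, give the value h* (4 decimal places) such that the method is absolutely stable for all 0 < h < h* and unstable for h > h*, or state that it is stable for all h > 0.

unbounded; (−∞, 0). Any h>0 works for λ=-4.

Test eqn y'=λy, z=hλ:
  y_{n+1} = y_n + z·[2/11·y_n + 9/11·y_{n+1}] ⇒ (1 − 9/11z)y_{n+1} = (1 + 2/11z)y_n
  ⇒ R(z) = (1 + 2/11z)/(1 − 9/11z).

Need |R(x)|<1, x<0.
x=-0.51: |R|=0.6402
x=-2: |R|=0.2414
x=-10: |R|=0.0891
x=-100: |R|=0.2075
θ=9/11≥1/2 ⇒ |1+2/11x|<|1−9/11x| ∀x<0 ⇒ stable on all of ℝ⁻.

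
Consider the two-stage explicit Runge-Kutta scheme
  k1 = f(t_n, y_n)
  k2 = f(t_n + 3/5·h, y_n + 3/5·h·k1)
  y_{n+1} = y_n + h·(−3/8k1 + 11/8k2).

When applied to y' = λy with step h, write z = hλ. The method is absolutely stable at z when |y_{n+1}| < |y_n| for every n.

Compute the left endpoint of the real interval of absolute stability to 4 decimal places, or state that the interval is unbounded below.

left endpoint -1.2121.

Set f=λy, z=hλ:
  k1=λy_n ⇒ h·k1=z·y_n;  k2=λ(1+3/5z)y_n ⇒ h·k2=z(1+3/5z)y_n
  y_{n+1}/y_n = 1 − 3/8z + 11/8z(1+3/5z) = 1 + z + 33/40z²
  R(z) = 1 + z + 33/40z².

Boundary: |R(x)|=1, x<0.
x=-0.91: |R|=0.7732
R=1: x+33/40x²=0 ⇒ x=−40/33=-1.2121; min R=1−1/(4·33/40)=0.6970>−1
Confirm numerically:
  x=-1.048: |R|=0.85810 <1
  x=-0.850: |R|=0.74606 <1
  x=-0.768: |R|=0.71860 <1
  x=-0.726: |R|=0.70884 <1
  x=-1.789: |R|=1.85143 >1
  x=-1.681: |R|=1.65025 >1
  x=-1.425: |R|=1.25027 >1
Stable set (-1.2121, 0).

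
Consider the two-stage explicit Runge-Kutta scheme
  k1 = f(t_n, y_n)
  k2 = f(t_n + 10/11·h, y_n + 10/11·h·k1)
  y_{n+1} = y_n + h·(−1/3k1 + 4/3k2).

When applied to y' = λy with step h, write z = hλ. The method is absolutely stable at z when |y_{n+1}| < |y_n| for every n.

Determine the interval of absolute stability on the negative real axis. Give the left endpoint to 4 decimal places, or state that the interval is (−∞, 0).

(-0.8250, 0).

With y'=λy (z=hλ):
  k1=λy_n ⇒ h·k1=z·y_n;  k2=λ(1+10/11z)y_n ⇒ h·k2=z(1+10/11z)y_n
  y_{n+1}/y_n = 1 − 1/3z + 4/3z(1+10/11z) = 1 + z + 40/33z²
  Hence R(z) = 1 + z + 40/33z².

Solve |R(x)|<1 on ℝ⁻.
x=-1.13: |R|=1.4178
R=1: x+40/33x²=0 ⇒ x=−33/40=-0.8250; min R=1−1/(4·40/33)=0.7937>−1
Confirm numerically:
  x=-0.577: |R|=0.82655 <1
  x=-0.401: |R|=0.79391 <1
  x=-0.355: |R|=0.79776 <1
  x=-1.344: |R|=1.84550 >1
  x=-1.103: |R|=1.37168 >1
Interval (-0.8250, 0).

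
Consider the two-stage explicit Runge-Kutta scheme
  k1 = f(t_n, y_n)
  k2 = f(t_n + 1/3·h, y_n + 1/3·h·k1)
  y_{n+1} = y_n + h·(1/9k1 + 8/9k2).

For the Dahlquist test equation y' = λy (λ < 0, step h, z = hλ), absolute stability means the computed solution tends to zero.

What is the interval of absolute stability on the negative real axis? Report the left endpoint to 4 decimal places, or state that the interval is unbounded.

z∈(-3.3750,0).

With y'=λy (z=hλ):
  k1=λy_n ⇒ h·k1=z·y_n;  k2=λ(1+1/3z)y_n ⇒ h·k2=z(1+1/3z)y_n
  y_{n+1}/y_n = 1 + 1/9z + 8/9z(1+1/3z) = 1 + z + 8/27z²
  R(z) = 1 + z + 8/27z².

Need |R(x)|<1, x<0.
x=-1.04: |R|=0.2805
R=1: x+8/27x²=0 ⇒ x=−27/8=-3.3750; min R=1−1/(4·8/27)=0.1562>−1
Confirm numerically:
  x=-3.284: |R|=0.91145 <1
  x=-2.874: |R|=0.57337 <1
  x=-2.847: |R|=0.55460 <1
  x=-1.374: |R|=0.18537 <1
  x=-3.957: |R|=1.68236 >1
  x=-3.457: |R|=1.08399 >1
  x=-3.411: |R|=1.03638 >1
Stable set (-3.3750, 0).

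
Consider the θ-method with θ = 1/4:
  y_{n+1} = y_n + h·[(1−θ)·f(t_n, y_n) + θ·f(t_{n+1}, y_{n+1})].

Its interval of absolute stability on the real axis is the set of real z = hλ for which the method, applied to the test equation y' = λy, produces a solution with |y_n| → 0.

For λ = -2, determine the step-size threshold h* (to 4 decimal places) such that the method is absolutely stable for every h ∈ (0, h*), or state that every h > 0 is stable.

(-4.0000,0); λ=-2 ⇒ h* = (4)/2 = 2.0000.

Set f=λy, z=hλ:
  y_{n+1} = y_n + z·[3/4·y_n + 1/4·y_{n+1}] ⇒ (1 − 1/4z)y_{n+1} = (1 + 3/4z)y_n
  ⇒ R(z) = (1 + 3/4z)/(1 − 1/4z).

Need |R(x)|<1, x<0.
x=-1.33: |R|=0.0019
R=−1: 1+3/4x = −1+1/4x ⇒ -1/2x=2 ⇒ x=2/(-1/2)=-4.0000
Confirm numerically:
  x=-3.682: |R|=0.91721 <1
  x=-3.296: |R|=0.80702 <1
  x=-2.768: |R|=0.63593 <1
  x=-1.935: |R|=0.30413 <1
  x=-4.595: |R|=1.13845 >1
  x=-4.286: |R|=1.06903 >1
  x=-4.024: |R|=1.00598 >1
Interval (-4.0000, 0).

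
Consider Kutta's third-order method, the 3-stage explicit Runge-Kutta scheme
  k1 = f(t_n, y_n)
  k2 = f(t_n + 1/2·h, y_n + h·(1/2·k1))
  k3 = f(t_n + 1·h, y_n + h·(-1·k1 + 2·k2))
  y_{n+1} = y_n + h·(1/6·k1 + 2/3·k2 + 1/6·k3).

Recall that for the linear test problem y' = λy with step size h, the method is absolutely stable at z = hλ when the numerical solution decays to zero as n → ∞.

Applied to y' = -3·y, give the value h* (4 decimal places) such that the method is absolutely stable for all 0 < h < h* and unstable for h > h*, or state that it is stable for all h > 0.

(-2.5127,0); λ=-3 ⇒ h* = 0.8376.

On y'=λy, z=hλ:
  order 3, 3-stage ⇒ R(z)=1+z+z^2/2+z^3/6
  (e.g. R(-1.45)=0.09315, |R|=0.09315)

Find x<0 with |R(x)|<1.
x=-1.45: |R|=0.0931
|R(-1.71)|=0.0813 |R(-1.54)|=0.0371 |R(-1.24)|=0.2110
Bisect:
  x_lo=-3.1242 |R|=2.3262  x_hi=-0.2646 |R|=0.7674
  mid=-1.69436 |R|=0.06964 →hi
  mid=-2.40926 |R|=0.83777 →hi
  mid=-2.76671 |R|=1.46909 →lo
  mid=-2.58799 |R|=1.12807 →lo
  mid=-2.49863 |R|=0.97693 →hi
  mid=-2.54331 |R|=1.05096 →lo
  mid=-2.52097 |R|=1.01357 →lo
  mid=-2.50980 |R|=0.99516 →hi
  ...
  [-2.51276,-2.51259] ⇒ x*=-2.5127
Interval (-2.5127, 0).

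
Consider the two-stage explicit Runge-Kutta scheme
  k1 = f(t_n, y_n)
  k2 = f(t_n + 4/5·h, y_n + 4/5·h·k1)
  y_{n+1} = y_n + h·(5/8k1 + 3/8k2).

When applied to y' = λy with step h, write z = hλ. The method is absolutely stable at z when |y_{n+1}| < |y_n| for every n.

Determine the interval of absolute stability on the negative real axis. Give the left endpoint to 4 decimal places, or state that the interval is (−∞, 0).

Set f=λy, z=hλ:
  k1=λy_n ⇒ h·k1=z·y_n;  k2=λ(1+4/5z)y_n ⇒ h·k2=z(1+4/5z)y_n
  y_{n+1}/y_n = 1 + 5/8z + 3/8z(1+4/5z) = 1 + z + 3/10z²
  so R(z) = 1 + z + 3/10z².

Boundary: |R(x)|=1, x<0.
x=-1.41: |R|=0.1864
R=1: x+3/10x²=0 ⇒ x=−10/3=-3.3333; min R=1−1/(4·3/10)=0.1667>−1
Confirm numerically:
  x=-2.642: |R|=0.45205 <1
  x=-2.332: |R|=0.29947 <1
  x=-2.133: |R|=0.23191 <1
  x=-3.650: |R|=1.34675 >1
  x=-3.548: |R|=1.22849 >1
Interval (-3.3333, 0).

(-3.3333, 0).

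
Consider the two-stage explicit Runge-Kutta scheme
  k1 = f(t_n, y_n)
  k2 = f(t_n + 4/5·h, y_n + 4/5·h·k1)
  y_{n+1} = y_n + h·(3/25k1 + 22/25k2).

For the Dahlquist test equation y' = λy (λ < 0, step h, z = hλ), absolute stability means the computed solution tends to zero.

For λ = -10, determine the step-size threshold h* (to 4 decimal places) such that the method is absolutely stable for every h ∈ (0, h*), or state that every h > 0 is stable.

Set f=λy, z=hλ:
  k1=λy_n ⇒ h·k1=z·y_n;  k2=λ(1+4/5z)y_n ⇒ h·k2=z(1+4/5z)y_n
  y_{n+1}/y_n = 1 + 3/25z + 22/25z(1+4/5z) = 1 + z + 88/125z²
  Hence R(z) = 1 + z + 88/125z².

Solve |R(x)|<1 on ℝ⁻.
x=-1.37: |R|=0.9513
R=1: x+88/125x²=0 ⇒ x=−125/88=-1.4205; min R=1−1/(4·88/125)=0.6449>−1
Confirm numerically:
  x=-1.356: |R|=0.93847 <1
  x=-1.030: |R|=0.71687 <1
  x=-0.747: |R|=0.64584 <1
  x=-1.930: |R|=1.69233 >1
  x=-1.757: |R|=1.41628 >1
  x=-1.572: |R|=1.16771 >1
So |R|<1 on (-1.4205, 0).

(-1.4205,0); λ=-10 ⇒ h* = (125/88)/10 = 0.1420.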